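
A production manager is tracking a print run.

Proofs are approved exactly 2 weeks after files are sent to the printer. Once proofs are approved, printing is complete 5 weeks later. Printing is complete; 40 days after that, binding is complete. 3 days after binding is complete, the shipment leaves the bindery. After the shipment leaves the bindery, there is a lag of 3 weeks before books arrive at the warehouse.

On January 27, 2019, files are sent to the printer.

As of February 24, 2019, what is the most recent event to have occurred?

Files are sent to the printer: Jan 27, 2019.
Proofs are approved: Jan 27, 2019 + 2 weeks = Feb 10, 2019.
Printing is complete: Feb 10, 2019 + 5 weeks = Mar 17, 2019.
Binding is complete: Mar 17, 2019 + 40 days = Apr 26, 2019.
The shipment leaves the bindery: Apr 26, 2019 + 3 days = Apr 29, 2019.
Books arrive at the warehouse: Apr 29, 2019 + 3 weeks = May 20, 2019.
Feb 24, 2019 falls between when proofs are approved (Feb 10, 2019) and when printing is complete (Mar 17, 2019).

Proofs are approved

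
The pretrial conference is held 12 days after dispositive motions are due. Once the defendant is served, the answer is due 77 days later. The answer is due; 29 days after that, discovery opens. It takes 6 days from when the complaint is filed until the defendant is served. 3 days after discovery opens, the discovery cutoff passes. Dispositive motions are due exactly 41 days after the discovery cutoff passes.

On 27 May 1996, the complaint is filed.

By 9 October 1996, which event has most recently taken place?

The complaint is filed: May 27, 1996.
The defendant is served: May 27, 1996 + 6 days = Jun 2, 1996.
The answer is due: Jun 2, 1996 + 77 days = Aug 18, 1996.
Discovery opens: Aug 18, 1996 + 29 days = Sep 16, 1996.
The discovery cutoff passes: Sep 16, 1996 + 3 days = Sep 19, 1996.
Dispositive motions are due: Sep 19, 1996 + 41 days = Oct 30, 1996.
The pretrial conference is held: Oct 30, 1996 + 12 days = Nov 11, 1996.
Oct 9, 1996 falls between when the discovery cutoff passes (Sep 19, 1996) and when dispositive motions are due (Oct 30, 1996).

The discovery cutoff passes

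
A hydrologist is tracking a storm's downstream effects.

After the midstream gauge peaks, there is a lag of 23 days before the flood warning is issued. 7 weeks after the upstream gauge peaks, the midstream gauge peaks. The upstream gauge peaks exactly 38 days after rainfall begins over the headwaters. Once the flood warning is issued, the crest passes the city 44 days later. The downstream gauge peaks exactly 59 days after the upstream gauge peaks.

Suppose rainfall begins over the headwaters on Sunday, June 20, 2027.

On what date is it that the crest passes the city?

Sunday, November 21, 2027

Rainfall begins over the headwaters: Jun 20, 2027.
The upstream gauge peaks: Jun 20, 2027 + 38 days = Jul 28, 2027.
The midstream gauge peaks: Jul 28, 2027 + 7 weeks = Sep 15, 2027.
The flood warning is issued: Sep 15, 2027 + 23 days = Oct 8, 2027.
The crest passes the city: Oct 8, 2027 + 44 days = Nov 21, 2027.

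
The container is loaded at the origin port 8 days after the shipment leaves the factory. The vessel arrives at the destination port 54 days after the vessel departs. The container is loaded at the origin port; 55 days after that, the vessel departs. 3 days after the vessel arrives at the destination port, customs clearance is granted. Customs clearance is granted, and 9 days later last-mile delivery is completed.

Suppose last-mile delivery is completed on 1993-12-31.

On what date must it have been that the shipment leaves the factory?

1993-08-24

Last-mile delivery is completed: Dec 31, 1993.
Customs clearance is granted: Dec 31, 1993 − 9 days = Dec 22, 1993.
The vessel arrives at the destination port: Dec 22, 1993 − 3 days = Dec 19, 1993.
The vessel departs: Dec 19, 1993 − 54 days = Oct 26, 1993.
The container is loaded at the origin port: Oct 26, 1993 − 55 days = Sep 1, 1993.
The shipment leaves the factory: Sep 1, 1993 − 8 days = Aug 24, 1993.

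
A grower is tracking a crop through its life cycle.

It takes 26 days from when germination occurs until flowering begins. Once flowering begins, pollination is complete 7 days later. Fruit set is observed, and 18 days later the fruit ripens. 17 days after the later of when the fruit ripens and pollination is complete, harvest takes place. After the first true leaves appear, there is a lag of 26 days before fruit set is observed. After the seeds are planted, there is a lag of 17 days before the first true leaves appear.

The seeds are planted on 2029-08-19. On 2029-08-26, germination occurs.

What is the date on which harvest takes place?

The seeds are planted: Aug 19, 2029.
The first true leaves appear: Aug 19, 2029 + 17 days = Sep 5, 2029.
Fruit set is observed: Sep 5, 2029 + 26 days = Oct 1, 2029.
The fruit ripens: Oct 1, 2029 + 18 days = Oct 19, 2029.
Germination occurs: Aug 26, 2029.
Flowering begins: Aug 26, 2029 + 26 days = Sep 21, 2029.
Pollination is complete: Sep 21, 2029 + 7 days = Sep 28, 2029.
Both prerequisites met — the fruit ripens (Oct 19, 2029), pollination is complete (Sep 28, 2029); the later is Oct 19, 2029.
Harvest takes place: Oct 19, 2029 + 17 days = Nov 5, 2029.

2029-11-05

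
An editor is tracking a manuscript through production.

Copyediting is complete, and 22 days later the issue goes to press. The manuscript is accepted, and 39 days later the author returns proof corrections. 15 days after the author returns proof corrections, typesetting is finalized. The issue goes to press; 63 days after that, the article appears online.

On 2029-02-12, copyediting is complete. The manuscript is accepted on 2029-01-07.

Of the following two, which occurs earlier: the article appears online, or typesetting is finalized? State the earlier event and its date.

Copyediting is complete: Feb 12, 2029.
The issue goes to press: Feb 12, 2029 + 22 days = Mar 6, 2029.
The article appears online: Mar 6, 2029 + 63 days = May 8, 2029.
The manuscript is accepted: Jan 7, 2029.
The author returns proof corrections: Jan 7, 2029 + 39 days = Feb 15, 2029.
Typesetting is finalized: Feb 15, 2029 + 15 days = Mar 2, 2029.
Comparing: the article appears online on May 8, 2029 vs typesetting is finalized on Mar 2, 2029. Earlier: typesetting is finalized.

Typesetting is finalized — 2029-03-02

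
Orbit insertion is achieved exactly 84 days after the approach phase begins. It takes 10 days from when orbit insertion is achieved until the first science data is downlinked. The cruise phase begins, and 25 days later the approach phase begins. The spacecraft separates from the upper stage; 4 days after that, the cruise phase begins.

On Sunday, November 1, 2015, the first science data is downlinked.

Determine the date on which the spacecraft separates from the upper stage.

Wednesday, July 1, 2015

The first science data is downlinked: Nov 1, 2015.
Orbit insertion is achieved: Nov 1, 2015 − 10 days = Oct 22, 2015.
The approach phase begins: Oct 22, 2015 − 84 days = Jul 30, 2015.
The cruise phase begins: Jul 30, 2015 − 25 days = Jul 5, 2015.
The spacecraft separates from the upper stage: Jul 5, 2015 − 4 days = Jul 1, 2015.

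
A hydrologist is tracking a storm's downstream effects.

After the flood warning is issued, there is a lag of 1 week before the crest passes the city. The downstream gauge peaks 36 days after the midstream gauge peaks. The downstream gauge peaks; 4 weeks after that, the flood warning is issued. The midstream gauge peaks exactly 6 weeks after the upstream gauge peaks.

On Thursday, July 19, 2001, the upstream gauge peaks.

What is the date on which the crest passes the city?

Friday, November 9, 2001

The upstream gauge peaks: Jul 19, 2001.
The midstream gauge peaks: Jul 19, 2001 + 6 weeks = Aug 30, 2001.
The downstream gauge peaks: Aug 30, 2001 + 36 days = Oct 5, 2001.
The flood warning is issued: Oct 5, 2001 + 4 weeks = Nov 2, 2001.
The crest passes the city: Nov 2, 2001 + 1 week = Nov 9, 2001.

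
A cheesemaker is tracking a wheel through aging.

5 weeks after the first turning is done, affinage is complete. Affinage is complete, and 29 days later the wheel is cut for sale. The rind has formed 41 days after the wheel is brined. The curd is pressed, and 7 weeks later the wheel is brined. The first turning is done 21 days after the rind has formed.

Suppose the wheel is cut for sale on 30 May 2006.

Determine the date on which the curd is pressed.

The wheel is cut for sale: May 30, 2006.
Affinage is complete: May 30, 2006 − 29 days = May 1, 2006.
The first turning is done: May 1, 2006 − 5 weeks = Mar 27, 2006.
The rind has formed: Mar 27, 2006 − 21 days = Mar 6, 2006.
The wheel is brined: Mar 6, 2006 − 41 days = Jan 24, 2006.
The curd is pressed: Jan 24, 2006 − 7 weeks = Dec 6, 2005.

6 December 2005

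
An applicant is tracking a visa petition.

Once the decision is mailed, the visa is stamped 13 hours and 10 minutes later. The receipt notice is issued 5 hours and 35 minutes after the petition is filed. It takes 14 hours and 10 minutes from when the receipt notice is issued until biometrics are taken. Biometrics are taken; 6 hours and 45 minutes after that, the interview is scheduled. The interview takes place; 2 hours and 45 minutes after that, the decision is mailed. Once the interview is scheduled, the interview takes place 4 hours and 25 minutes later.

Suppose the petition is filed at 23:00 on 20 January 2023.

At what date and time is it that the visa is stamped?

The petition is filed: 23:00 Jan 20, 2023.
The receipt notice is issued: 23:00 Jan 20, 2023 + 5h35m = 04:35 Jan 21, 2023.
Biometrics are taken: 04:35 Jan 21, 2023 + 14h10m = 18:45 Jan 21, 2023.
The interview is scheduled: 18:45 Jan 21, 2023 + 6h45m = 01:30 Jan 22, 2023.
The interview takes place: 01:30 Jan 22, 2023 + 4h25m = 05:55 Jan 22, 2023.
The decision is mailed: 05:55 Jan 22, 2023 + 2h45m = 08:40 Jan 22, 2023.
The visa is stamped: 08:40 Jan 22, 2023 + 13h10m = 21:50 Jan 22, 2023.

21:50 on 22 January 2023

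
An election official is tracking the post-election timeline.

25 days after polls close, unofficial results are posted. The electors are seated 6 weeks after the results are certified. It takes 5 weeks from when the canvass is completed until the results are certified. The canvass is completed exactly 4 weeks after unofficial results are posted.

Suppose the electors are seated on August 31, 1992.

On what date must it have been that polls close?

The electors are seated: Aug 31, 1992.
The results are certified: Aug 31, 1992 − 6 weeks = Jul 20, 1992.
The canvass is completed: Jul 20, 1992 − 5 weeks = Jun 15, 1992.
Unofficial results are posted: Jun 15, 1992 − 4 weeks = May 18, 1992.
Polls close: May 18, 1992 − 25 days = Apr 23, 1992.

April 23, 1992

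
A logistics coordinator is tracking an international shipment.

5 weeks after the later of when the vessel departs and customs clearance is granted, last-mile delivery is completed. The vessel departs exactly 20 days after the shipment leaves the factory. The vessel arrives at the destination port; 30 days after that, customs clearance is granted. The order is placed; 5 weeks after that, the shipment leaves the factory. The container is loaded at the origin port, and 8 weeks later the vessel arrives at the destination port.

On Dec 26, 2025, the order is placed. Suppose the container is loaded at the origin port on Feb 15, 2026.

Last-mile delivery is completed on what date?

Jun 16, 2026

The order is placed: Dec 26, 2025.
The shipment leaves the factory: Dec 26, 2025 + 5 weeks = Jan 30, 2026.
The vessel departs: Jan 30, 2026 + 20 days = Feb 19, 2026.
The container is loaded at the origin port: Feb 15, 2026.
The vessel arrives at the destination port: Feb 15, 2026 + 8 weeks = Apr 12, 2026.
Customs clearance is granted: Apr 12, 2026 + 30 days = May 12, 2026.
Both prerequisites met — the vessel departs (Feb 19, 2026), customs clearance is granted (May 12, 2026); the later is May 12, 2026.
Last-mile delivery is completed: May 12, 2026 + 5 weeks = Jun 16, 2026.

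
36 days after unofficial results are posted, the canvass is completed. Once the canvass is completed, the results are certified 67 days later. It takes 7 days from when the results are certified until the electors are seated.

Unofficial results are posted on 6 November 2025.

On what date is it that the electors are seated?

Unofficial results are posted: Nov 6, 2025.
The canvass is completed: Nov 6, 2025 + 36 days = Dec 12, 2025.
The results are certified: Dec 12, 2025 + 67 days = Feb 17, 2026.
The electors are seated: Feb 17, 2026 + 7 days = Feb 24, 2026.

24 February 2026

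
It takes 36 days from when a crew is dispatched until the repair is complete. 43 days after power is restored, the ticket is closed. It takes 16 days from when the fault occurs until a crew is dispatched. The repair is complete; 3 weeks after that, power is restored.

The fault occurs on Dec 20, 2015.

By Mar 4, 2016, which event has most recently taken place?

Power is restored

The fault occurs: Dec 20, 2015.
A crew is dispatched: Dec 20, 2015 + 16 days = Jan 5, 2016.
The repair is complete: Jan 5, 2016 + 36 days = Feb 10, 2016.
Power is restored: Feb 10, 2016 + 3 weeks = Mar 2, 2016.
The ticket is closed: Mar 2, 2016 + 43 days = Apr 14, 2016.
Mar 4, 2016 falls between when power is restored (Mar 2, 2016) and when the ticket is closed (Apr 14, 2016).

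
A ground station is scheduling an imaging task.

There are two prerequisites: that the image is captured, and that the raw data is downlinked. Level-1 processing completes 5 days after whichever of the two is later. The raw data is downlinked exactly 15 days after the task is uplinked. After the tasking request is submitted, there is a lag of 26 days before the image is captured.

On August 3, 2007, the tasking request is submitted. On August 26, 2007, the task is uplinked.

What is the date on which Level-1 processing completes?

September 15, 2007

The tasking request is submitted: Aug 3, 2007.
The image is captured: Aug 3, 2007 + 26 days = Aug 29, 2007.
The task is uplinked: Aug 26, 2007.
The raw data is downlinked: Aug 26, 2007 + 15 days = Sep 10, 2007.
Both prerequisites met — the image is captured (Aug 29, 2007), the raw data is downlinked (Sep 10, 2007); the later is Sep 10, 2007.
Level-1 processing completes: Sep 10, 2007 + 5 days = Sep 15, 2007.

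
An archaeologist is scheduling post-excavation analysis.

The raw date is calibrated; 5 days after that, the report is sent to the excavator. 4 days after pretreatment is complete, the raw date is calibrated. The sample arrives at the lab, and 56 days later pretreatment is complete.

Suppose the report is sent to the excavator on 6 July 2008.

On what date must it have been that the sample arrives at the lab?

The report is sent to the excavator: Jul 6, 2008.
The raw date is calibrated: Jul 6, 2008 − 5 days = Jul 1, 2008.
Pretreatment is complete: Jul 1, 2008 − 4 days = Jun 27, 2008.
The sample arrives at the lab: Jun 27, 2008 − 56 days = May 2, 2008.

2 May 2008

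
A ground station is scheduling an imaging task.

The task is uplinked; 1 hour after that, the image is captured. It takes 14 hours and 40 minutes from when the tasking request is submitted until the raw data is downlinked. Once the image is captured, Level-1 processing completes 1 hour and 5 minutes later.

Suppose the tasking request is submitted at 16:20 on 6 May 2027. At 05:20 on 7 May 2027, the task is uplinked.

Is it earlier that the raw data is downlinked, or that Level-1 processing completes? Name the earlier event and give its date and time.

The tasking request is submitted: 16:20 May 6, 2027.
The raw data is downlinked: 16:20 May 6, 2027 + 14h40m = 07:00 May 7, 2027.
The task is uplinked: 05:20 May 7, 2027.
The image is captured: 05:20 May 7, 2027 + 1h = 06:20 May 7, 2027.
Level-1 processing completes: 06:20 May 7, 2027 + 1h05m = 07:25 May 7, 2027.
Comparing: the raw data is downlinked at 07:00 May 7, 2027 vs Level-1 processing completes at 07:25 May 7, 2027. Earlier: the raw data is downlinked.

The raw data is downlinked — 07:00 on 7 May 2027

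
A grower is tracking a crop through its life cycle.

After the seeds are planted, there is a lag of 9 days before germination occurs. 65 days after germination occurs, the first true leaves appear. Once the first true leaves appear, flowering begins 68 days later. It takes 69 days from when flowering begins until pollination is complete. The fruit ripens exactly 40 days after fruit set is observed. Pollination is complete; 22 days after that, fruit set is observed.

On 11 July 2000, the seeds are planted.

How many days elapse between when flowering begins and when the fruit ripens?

Causal path: flowering begins → pollination is complete → fruit set is observed → the fruit ripens.
Total delay along the path: 69 + 22 + 40 = 131 days.

131 days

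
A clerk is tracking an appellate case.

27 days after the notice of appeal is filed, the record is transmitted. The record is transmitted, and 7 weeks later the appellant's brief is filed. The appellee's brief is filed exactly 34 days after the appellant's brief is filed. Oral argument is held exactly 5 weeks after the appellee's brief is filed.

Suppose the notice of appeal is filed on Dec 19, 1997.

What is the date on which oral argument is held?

The notice of appeal is filed: Dec 19, 1997.
The record is transmitted: Dec 19, 1997 + 27 days = Jan 15, 1998.
The appellant's brief is filed: Jan 15, 1998 + 7 weeks = Mar 5, 1998.
The appellee's brief is filed: Mar 5, 1998 + 34 days = Apr 8, 1998.
Oral argument is held: Apr 8, 1998 + 5 weeks = May 13, 1998.

May 13, 1998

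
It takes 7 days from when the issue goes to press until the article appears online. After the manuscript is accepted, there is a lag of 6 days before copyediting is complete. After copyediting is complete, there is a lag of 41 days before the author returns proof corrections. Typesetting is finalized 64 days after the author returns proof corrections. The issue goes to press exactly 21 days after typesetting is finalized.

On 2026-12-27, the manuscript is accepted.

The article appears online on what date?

The manuscript is accepted: Dec 27, 2026.
Copyediting is complete: Dec 27, 2026 + 6 days = Jan 2, 2027.
The author returns proof corrections: Jan 2, 2027 + 41 days = Feb 12, 2027.
Typesetting is finalized: Feb 12, 2027 + 64 days = Apr 17, 2027.
The issue goes to press: Apr 17, 2027 + 21 days = May 8, 2027.
The article appears online: May 8, 2027 + 7 days = May 15, 2027.

2027-05-15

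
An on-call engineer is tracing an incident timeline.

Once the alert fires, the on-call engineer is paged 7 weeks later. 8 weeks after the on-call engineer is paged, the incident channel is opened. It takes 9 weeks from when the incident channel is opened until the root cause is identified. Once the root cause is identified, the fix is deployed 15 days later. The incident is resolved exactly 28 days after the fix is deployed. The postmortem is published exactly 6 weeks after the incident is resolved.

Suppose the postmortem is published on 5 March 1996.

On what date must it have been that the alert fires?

26 June 1995

The postmortem is published: Mar 5, 1996.
The incident is resolved: Mar 5, 1996 − 6 weeks = Jan 23, 1996.
The fix is deployed: Jan 23, 1996 − 28 days = Dec 26, 1995.
The root cause is identified: Dec 26, 1995 − 15 days = Dec 11, 1995.
The incident channel is opened: Dec 11, 1995 − 9 weeks = Oct 9, 1995.
The on-call engineer is paged: Oct 9, 1995 − 8 weeks = Aug 14, 1995.
The alert fires: Aug 14, 1995 − 7 weeks = Jun 26, 1995.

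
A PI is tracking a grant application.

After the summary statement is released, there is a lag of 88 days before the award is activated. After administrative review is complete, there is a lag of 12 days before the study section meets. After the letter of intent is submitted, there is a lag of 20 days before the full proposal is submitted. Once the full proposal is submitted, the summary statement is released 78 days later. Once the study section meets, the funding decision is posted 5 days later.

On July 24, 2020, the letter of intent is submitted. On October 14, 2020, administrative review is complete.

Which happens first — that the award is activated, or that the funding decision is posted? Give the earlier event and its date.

The funding decision is posted — October 31, 2020

The letter of intent is submitted: Jul 24, 2020.
The full proposal is submitted: Jul 24, 2020 + 20 days = Aug 13, 2020.
The summary statement is released: Aug 13, 2020 + 78 days = Oct 30, 2020.
The award is activated: Oct 30, 2020 + 88 days = Jan 26, 2021.
Administrative review is complete: Oct 14, 2020.
The study section meets: Oct 14, 2020 + 12 days = Oct 26, 2020.
The funding decision is posted: Oct 26, 2020 + 5 days = Oct 31, 2020.
Comparing: the award is activated on Jan 26, 2021 vs the funding decision is posted on Oct 31, 2020. Earlier: the funding decision is posted.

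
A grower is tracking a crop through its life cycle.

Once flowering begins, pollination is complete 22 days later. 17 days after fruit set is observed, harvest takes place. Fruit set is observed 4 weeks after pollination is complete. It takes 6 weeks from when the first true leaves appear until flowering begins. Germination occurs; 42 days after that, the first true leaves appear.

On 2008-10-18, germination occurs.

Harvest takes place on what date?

Germination occurs: Oct 18, 2008.
The first true leaves appear: Oct 18, 2008 + 42 days = Nov 29, 2008.
Flowering begins: Nov 29, 2008 + 6 weeks = Jan 10, 2009.
Pollination is complete: Jan 10, 2009 + 22 days = Feb 1, 2009.
Fruit set is observed: Feb 1, 2009 + 4 weeks = Mar 1, 2009.
Harvest takes place: Mar 1, 2009 + 17 days = Mar 18, 2009.

2009-03-18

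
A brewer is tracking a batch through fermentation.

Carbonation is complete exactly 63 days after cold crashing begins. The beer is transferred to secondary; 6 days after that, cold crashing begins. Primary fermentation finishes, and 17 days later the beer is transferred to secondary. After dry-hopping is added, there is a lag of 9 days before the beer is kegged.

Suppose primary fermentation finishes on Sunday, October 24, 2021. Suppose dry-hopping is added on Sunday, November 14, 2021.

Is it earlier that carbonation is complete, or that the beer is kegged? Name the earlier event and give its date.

Primary fermentation finishes: Oct 24, 2021.
The beer is transferred to secondary: Oct 24, 2021 + 17 days = Nov 10, 2021.
Cold crashing begins: Nov 10, 2021 + 6 days = Nov 16, 2021.
Carbonation is complete: Nov 16, 2021 + 63 days = Jan 18, 2022.
Dry-hopping is added: Nov 14, 2021.
The beer is kegged: Nov 14, 2021 + 9 days = Nov 23, 2021.
Comparing: carbonation is complete on Jan 18, 2022 vs the beer is kegged on Nov 23, 2021. Earlier: the beer is kegged.

The beer is kegged — Tuesday, November 23, 2021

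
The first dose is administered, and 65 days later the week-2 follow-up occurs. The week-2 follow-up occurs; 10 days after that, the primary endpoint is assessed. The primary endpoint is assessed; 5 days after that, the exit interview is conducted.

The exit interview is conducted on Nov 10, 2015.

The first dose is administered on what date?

The exit interview is conducted: Nov 10, 2015.
The primary endpoint is assessed: Nov 10, 2015 − 5 days = Nov 5, 2015.
The week-2 follow-up occurs: Nov 5, 2015 − 10 days = Oct 26, 2015.
The first dose is administered: Oct 26, 2015 − 65 days = Aug 22, 2015.

Aug 22, 2015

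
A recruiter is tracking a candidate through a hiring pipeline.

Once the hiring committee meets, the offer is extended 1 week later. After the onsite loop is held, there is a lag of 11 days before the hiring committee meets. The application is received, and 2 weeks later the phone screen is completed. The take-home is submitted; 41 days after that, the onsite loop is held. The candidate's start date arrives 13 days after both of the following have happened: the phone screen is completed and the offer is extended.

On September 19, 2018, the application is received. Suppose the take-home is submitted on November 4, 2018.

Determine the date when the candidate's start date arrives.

The application is received: Sep 19, 2018.
The phone screen is completed: Sep 19, 2018 + 2 weeks = Oct 3, 2018.
The take-home is submitted: Nov 4, 2018.
The onsite loop is held: Nov 4, 2018 + 41 days = Dec 15, 2018.
The hiring committee meets: Dec 15, 2018 + 11 days = Dec 26, 2018.
The offer is extended: Dec 26, 2018 + 1 week = Jan 2, 2019.
Both prerequisites met — the phone screen is completed (Oct 3, 2018), the offer is extended (Jan 2, 2019); the later is Jan 2, 2019.
The candidate's start date arrives: Jan 2, 2019 + 13 days = Jan 15, 2019.

January 15, 2019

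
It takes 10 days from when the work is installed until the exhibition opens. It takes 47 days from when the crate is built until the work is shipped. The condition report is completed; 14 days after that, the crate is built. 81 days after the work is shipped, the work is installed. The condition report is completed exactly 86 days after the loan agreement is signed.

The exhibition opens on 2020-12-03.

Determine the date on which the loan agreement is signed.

2020-04-09

The exhibition opens: Dec 3, 2020.
The work is installed: Dec 3, 2020 − 10 days = Nov 23, 2020.
The work is shipped: Nov 23, 2020 − 81 days = Sep 3, 2020.
The crate is built: Sep 3, 2020 − 47 days = Jul 18, 2020.
The condition report is completed: Jul 18, 2020 − 14 days = Jul 4, 2020.
The loan agreement is signed: Jul 4, 2020 − 86 days = Apr 9, 2020.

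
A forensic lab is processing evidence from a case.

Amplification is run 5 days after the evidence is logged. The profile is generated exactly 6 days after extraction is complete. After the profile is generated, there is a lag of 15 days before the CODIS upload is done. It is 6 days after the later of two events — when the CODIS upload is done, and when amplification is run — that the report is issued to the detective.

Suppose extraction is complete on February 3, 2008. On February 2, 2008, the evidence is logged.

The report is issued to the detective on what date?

Extraction is complete: Feb 3, 2008.
The profile is generated: Feb 3, 2008 + 6 days = Feb 9, 2008.
The CODIS upload is done: Feb 9, 2008 + 15 days = Feb 24, 2008.
The evidence is logged: Feb 2, 2008.
Amplification is run: Feb 2, 2008 + 5 days = Feb 7, 2008.
Both prerequisites met — the CODIS upload is done (Feb 24, 2008), amplification is run (Feb 7, 2008); the later is Feb 24, 2008.
The report is issued to the detective: Feb 24, 2008 + 6 days = Mar 1, 2008.

March 1, 2008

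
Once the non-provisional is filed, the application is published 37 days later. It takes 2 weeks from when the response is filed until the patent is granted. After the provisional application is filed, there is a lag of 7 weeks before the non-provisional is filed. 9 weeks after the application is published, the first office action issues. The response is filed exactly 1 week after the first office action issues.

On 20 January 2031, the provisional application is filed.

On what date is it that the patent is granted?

The provisional application is filed: Jan 20, 2031.
The non-provisional is filed: Jan 20, 2031 + 7 weeks = Mar 10, 2031.
The application is published: Mar 10, 2031 + 37 days = Apr 16, 2031.
The first office action issues: Apr 16, 2031 + 9 weeks = Jun 18, 2031.
The response is filed: Jun 18, 2031 + 1 week = Jun 25, 2031.
The patent is granted: Jun 25, 2031 + 2 weeks = Jul 9, 2031.

9 July 2031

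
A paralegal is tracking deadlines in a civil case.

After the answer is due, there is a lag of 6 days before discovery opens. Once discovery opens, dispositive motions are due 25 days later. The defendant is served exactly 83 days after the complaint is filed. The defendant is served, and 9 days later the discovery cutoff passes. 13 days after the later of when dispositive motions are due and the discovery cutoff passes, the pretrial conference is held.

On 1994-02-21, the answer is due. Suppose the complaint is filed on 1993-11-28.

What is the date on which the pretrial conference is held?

The answer is due: Feb 21, 1994.
Discovery opens: Feb 21, 1994 + 6 days = Feb 27, 1994.
Dispositive motions are due: Feb 27, 1994 + 25 days = Mar 24, 1994.
The complaint is filed: Nov 28, 1993.
The defendant is served: Nov 28, 1993 + 83 days = Feb 19, 1994.
The discovery cutoff passes: Feb 19, 1994 + 9 days = Feb 28, 1994.
Both prerequisites met — dispositive motions are due (Mar 24, 1994), the discovery cutoff passes (Feb 28, 1994); the later is Mar 24, 1994.
The pretrial conference is held: Mar 24, 1994 + 13 days = Apr 6, 1994.

1994-04-06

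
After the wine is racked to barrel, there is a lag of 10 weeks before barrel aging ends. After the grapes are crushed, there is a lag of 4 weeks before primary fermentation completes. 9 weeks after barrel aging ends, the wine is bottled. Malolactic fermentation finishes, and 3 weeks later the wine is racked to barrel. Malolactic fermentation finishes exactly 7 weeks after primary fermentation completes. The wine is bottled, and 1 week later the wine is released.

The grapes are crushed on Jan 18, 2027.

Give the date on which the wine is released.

Sep 13, 2027

The grapes are crushed: Jan 18, 2027.
Primary fermentation completes: Jan 18, 2027 + 4 weeks = Feb 15, 2027.
Malolactic fermentation finishes: Feb 15, 2027 + 7 weeks = Apr 5, 2027.
The wine is racked to barrel: Apr 5, 2027 + 3 weeks = Apr 26, 2027.
Barrel aging ends: Apr 26, 2027 + 10 weeks = Jul 5, 2027.
The wine is bottled: Jul 5, 2027 + 9 weeks = Sep 6, 2027.
The wine is released: Sep 6, 2027 + 1 week = Sep 13, 2027.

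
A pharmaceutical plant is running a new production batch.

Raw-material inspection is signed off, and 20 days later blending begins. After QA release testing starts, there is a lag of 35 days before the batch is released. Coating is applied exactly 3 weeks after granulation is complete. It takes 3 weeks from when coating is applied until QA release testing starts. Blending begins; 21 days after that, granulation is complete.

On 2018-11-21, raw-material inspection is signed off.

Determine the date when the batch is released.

Raw-material inspection is signed off: Nov 21, 2018.
Blending begins: Nov 21, 2018 + 20 days = Dec 11, 2018.
Granulation is complete: Dec 11, 2018 + 21 days = Jan 1, 2019.
Coating is applied: Jan 1, 2019 + 3 weeks = Jan 22, 2019.
QA release testing starts: Jan 22, 2019 + 3 weeks = Feb 12, 2019.
The batch is released: Feb 12, 2019 + 35 days = Mar 19, 2019.

2019-03-19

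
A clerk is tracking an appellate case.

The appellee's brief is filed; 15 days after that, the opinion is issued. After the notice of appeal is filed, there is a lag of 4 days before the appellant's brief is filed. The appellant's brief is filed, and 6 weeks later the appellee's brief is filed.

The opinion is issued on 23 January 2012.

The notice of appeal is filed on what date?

The opinion is issued: Jan 23, 2012.
The appellee's brief is filed: Jan 23, 2012 − 15 days = Jan 8, 2012.
The appellant's brief is filed: Jan 8, 2012 − 6 weeks = Nov 27, 2011.
The notice of appeal is filed: Nov 27, 2011 − 4 days = Nov 23, 2011.

23 November 2011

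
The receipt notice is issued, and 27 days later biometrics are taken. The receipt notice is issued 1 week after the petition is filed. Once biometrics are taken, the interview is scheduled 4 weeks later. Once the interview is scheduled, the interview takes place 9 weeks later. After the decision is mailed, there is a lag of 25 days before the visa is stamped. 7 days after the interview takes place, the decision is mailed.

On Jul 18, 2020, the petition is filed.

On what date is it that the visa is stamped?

The petition is filed: Jul 18, 2020.
The receipt notice is issued: Jul 18, 2020 + 1 week = Jul 25, 2020.
Biometrics are taken: Jul 25, 2020 + 27 days = Aug 21, 2020.
The interview is scheduled: Aug 21, 2020 + 4 weeks = Sep 18, 2020.
The interview takes place: Sep 18, 2020 + 9 weeks = Nov 20, 2020.
The decision is mailed: Nov 20, 2020 + 7 days = Nov 27, 2020.
The visa is stamped: Nov 27, 2020 + 25 days = Dec 22, 2020.

Dec 22, 2020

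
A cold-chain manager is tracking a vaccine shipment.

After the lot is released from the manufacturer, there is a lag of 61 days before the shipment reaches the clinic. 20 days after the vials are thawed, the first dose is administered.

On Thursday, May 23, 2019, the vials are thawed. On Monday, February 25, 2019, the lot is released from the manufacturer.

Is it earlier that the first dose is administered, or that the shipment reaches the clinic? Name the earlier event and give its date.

The shipment reaches the clinic — Saturday, April 27, 2019

The vials are thawed: May 23, 2019.
The first dose is administered: May 23, 2019 + 20 days = Jun 12, 2019.
The lot is released from the manufacturer: Feb 25, 2019.
The shipment reaches the clinic: Feb 25, 2019 + 61 days = Apr 27, 2019.
Comparing: the first dose is administered on Jun 12, 2019 vs the shipment reaches the clinic on Apr 27, 2019. Earlier: the shipment reaches the clinic.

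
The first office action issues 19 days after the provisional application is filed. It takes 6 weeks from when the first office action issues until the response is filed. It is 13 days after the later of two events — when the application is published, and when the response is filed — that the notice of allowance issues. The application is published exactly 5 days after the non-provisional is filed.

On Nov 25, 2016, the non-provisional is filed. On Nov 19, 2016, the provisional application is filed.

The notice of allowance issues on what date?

Feb 1, 2017

The non-provisional is filed: Nov 25, 2016.
The application is published: Nov 25, 2016 + 5 days = Nov 30, 2016.
The provisional application is filed: Nov 19, 2016.
The first office action issues: Nov 19, 2016 + 19 days = Dec 8, 2016.
The response is filed: Dec 8, 2016 + 6 weeks = Jan 19, 2017.
Both prerequisites met — the application is published (Nov 30, 2016), the response is filed (Jan 19, 2017); the later is Jan 19, 2017.
The notice of allowance issues: Jan 19, 2017 + 13 days = Feb 1, 2017.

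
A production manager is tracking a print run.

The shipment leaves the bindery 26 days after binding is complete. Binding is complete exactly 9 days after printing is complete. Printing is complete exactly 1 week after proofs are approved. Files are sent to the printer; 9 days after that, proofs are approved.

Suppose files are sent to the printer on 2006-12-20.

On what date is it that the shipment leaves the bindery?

2007-02-09

Files are sent to the printer: Dec 20, 2006.
Proofs are approved: Dec 20, 2006 + 9 days = Dec 29, 2006.
Printing is complete: Dec 29, 2006 + 1 week = Jan 5, 2007.
Binding is complete: Jan 5, 2007 + 9 days = Jan 14, 2007.
The shipment leaves the bindery: Jan 14, 2007 + 26 days = Feb 9, 2007.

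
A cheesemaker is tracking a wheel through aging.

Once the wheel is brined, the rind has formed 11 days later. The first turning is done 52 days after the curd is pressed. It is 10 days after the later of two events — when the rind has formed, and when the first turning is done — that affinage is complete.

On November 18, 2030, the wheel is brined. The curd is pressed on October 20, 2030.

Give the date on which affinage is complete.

December 21, 2030

The wheel is brined: Nov 18, 2030.
The rind has formed: Nov 18, 2030 + 11 days = Nov 29, 2030.
The curd is pressed: Oct 20, 2030.
The first turning is done: Oct 20, 2030 + 52 days = Dec 11, 2030.
Both prerequisites met — the rind has formed (Nov 29, 2030), the first turning is done (Dec 11, 2030); the later is Dec 11, 2030.
Affinage is complete: Dec 11, 2030 + 10 days = Dec 21, 2030.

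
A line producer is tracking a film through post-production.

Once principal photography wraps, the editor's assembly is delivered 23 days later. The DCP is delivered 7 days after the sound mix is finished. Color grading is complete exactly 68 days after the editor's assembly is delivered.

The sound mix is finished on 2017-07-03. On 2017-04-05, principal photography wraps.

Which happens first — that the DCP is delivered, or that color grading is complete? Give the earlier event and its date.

Color grading is complete — 2017-07-05

The sound mix is finished: Jul 3, 2017.
The DCP is delivered: Jul 3, 2017 + 7 days = Jul 10, 2017.
Principal photography wraps: Apr 5, 2017.
The editor's assembly is delivered: Apr 5, 2017 + 23 days = Apr 28, 2017.
Color grading is complete: Apr 28, 2017 + 68 days = Jul 5, 2017.
Comparing: the DCP is delivered on Jul 10, 2017 vs color grading is complete on Jul 5, 2017. Earlier: color grading is complete.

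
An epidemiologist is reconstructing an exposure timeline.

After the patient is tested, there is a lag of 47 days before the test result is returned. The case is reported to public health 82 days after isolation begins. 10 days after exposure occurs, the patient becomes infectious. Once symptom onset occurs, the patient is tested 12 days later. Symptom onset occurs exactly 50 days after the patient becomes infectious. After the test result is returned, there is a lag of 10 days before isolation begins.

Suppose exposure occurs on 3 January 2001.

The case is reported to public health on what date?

Exposure occurs: Jan 3, 2001.
The patient becomes infectious: Jan 3, 2001 + 10 days = Jan 13, 2001.
Symptom onset occurs: Jan 13, 2001 + 50 days = Mar 4, 2001.
The patient is tested: Mar 4, 2001 + 12 days = Mar 16, 2001.
The test result is returned: Mar 16, 2001 + 47 days = May 2, 2001.
Isolation begins: May 2, 2001 + 10 days = May 12, 2001.
The case is reported to public health: May 12, 2001 + 82 days = Aug 2, 2001.

2 August 2001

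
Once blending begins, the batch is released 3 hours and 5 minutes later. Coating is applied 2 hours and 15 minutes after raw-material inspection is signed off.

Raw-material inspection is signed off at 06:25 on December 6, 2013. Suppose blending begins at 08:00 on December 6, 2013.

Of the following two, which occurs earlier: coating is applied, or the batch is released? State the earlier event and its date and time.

Coating is applied — 08:40 on December 6, 2013

Raw-material inspection is signed off: 06:25 Dec 6, 2013.
Coating is applied: 06:25 Dec 6, 2013 + 2h15m = 08:40 Dec 6, 2013.
Blending begins: 08:00 Dec 6, 2013.
The batch is released: 08:00 Dec 6, 2013 + 3h05m = 11:05 Dec 6, 2013.
Comparing: coating is applied at 08:40 Dec 6, 2013 vs the batch is released at 11:05 Dec 6, 2013. Earlier: coating is applied.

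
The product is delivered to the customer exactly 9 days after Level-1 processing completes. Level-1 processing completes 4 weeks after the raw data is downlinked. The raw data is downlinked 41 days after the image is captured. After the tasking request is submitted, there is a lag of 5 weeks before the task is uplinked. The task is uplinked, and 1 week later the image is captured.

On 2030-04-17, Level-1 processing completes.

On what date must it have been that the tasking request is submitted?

Level-1 processing completes: Apr 17, 2030.
The raw data is downlinked: Apr 17, 2030 − 4 weeks = Mar 20, 2030.
The image is captured: Mar 20, 2030 − 41 days = Feb 7, 2030.
The task is uplinked: Feb 7, 2030 − 1 week = Jan 31, 2030.
The tasking request is submitted: Jan 31, 2030 − 5 weeks = Dec 27, 2029.

2029-12-27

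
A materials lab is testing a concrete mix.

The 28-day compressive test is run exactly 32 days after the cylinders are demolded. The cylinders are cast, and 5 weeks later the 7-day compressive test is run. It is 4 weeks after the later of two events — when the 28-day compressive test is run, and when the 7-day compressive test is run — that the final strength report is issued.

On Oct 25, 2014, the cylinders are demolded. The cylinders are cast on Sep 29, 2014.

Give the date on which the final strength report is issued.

Dec 24, 2014

The cylinders are demolded: Oct 25, 2014.
The 28-day compressive test is run: Oct 25, 2014 + 32 days = Nov 26, 2014.
The cylinders are cast: Sep 29, 2014.
The 7-day compressive test is run: Sep 29, 2014 + 5 weeks = Nov 3, 2014.
Both prerequisites met — the 28-day compressive test is run (Nov 26, 2014), the 7-day compressive test is run (Nov 3, 2014); the later is Nov 26, 2014.
The final strength report is issued: Nov 26, 2014 + 4 weeks = Dec 24, 2014.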